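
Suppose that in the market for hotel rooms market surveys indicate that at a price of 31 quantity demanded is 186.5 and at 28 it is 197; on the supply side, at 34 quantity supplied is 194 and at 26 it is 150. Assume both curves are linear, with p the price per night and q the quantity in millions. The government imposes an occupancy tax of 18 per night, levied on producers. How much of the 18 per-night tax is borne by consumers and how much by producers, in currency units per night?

Demand slope: (197 − 186.5)/(28 − 31) = -3.5, so qd = 295 − 3.5p.
Supply slope: (150 − 194)/(26 − 34) = 5.5, so qs = 5.5p + 7.
Before the tax: set 295 − 3.5p = 5.5p + 7 → p* = 32, q* = 183.
With the tax collected from producers, supply shifts: qs = 5.5(p − 18) + 7.
Solving gives q = 144.5 with consumers paying 43 and producers receiving 25 (the 18 wedge).
Burden on consumers: 11; on producers: 7. (They sum to 18.)
The less price-elastic side of the market bears the larger share of a per-unit tax.

Consumers bear 11 per night; producers bear 7 per night.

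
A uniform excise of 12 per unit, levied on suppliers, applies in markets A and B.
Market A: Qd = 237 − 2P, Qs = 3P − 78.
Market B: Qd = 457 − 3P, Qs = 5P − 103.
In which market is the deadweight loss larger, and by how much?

Market B, by 48.6.

Market A: pre-tax P* = 63, Q* = 111; post-tax Q = 96.6; deadweight loss = 86.4.
Market B: pre-tax P* = 70, Q* = 247; post-tax Q = 224.5; deadweight loss = 135.
Difference: 86.4 vs 135 → market B is larger by 48.6.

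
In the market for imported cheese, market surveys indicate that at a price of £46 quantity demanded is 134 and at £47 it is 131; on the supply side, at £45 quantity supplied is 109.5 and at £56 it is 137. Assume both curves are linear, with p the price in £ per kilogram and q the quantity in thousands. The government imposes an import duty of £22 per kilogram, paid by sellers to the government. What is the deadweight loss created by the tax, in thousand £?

Deadweight loss = £330 thousand.

Demand slope: (131 − 134)/(47 − 46) = -3, so qd = 272 − 3p.
Supply slope: (137 − 109.5)/(56 − 45) = 2.5, so qs = 2.5p − 3.
Without the tax, 272 − 3p = 2.5p − 3 gives 5.5p = 275, so p* = £50 and q* = 122.
With the tax collected from sellers, supply shifts: qs = 2.5(p − 22) − 3.
New equilibrium: consumers pay £60, sellers receive £38, q = 92. (Wedge: pb − ps = 22.)
Quantity falls by |ΔQ| = |122 − 92| = 30.
DWL = ½ · t · |ΔQ| = ½ · 22 · 30 = £330.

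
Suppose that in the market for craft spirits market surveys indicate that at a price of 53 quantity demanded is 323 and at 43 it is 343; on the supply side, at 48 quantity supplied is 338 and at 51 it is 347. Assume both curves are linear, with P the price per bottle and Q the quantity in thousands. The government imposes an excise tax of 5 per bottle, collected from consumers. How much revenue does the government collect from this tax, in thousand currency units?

Tax revenue = 1645 thousand.

Demand slope: (343 − 323)/(43 − 53) = -2, so Qd = 429 − 2P.
Supply slope: (347 − 338)/(51 − 48) = 3, so Qs = 3P + 194.
Before the tax: set 429 − 2P = 3P + 194 → P* = 47, Q* = 335.
With the tax collected from consumers, demand (in seller-price terms) shifts: Qd = 429 − 2(P + 5).
New equilibrium: consumers pay 50, producers receive 45, Q = 329. (Wedge: Pb − Ps = 5.)
Revenue = t · Q = 5 · 329 = 1645.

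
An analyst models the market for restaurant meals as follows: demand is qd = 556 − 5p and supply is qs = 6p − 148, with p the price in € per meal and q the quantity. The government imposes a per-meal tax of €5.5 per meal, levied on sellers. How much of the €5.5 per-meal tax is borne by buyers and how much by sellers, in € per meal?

Without the tax, 556 − 5p = 6p − 148 gives 11p = 704, so p* = €64 and q* = 236.
With the tax collected from sellers, supply shifts: qs = 6(p − 5.5) − 148.
Solving gives q = 221 with buyers paying €67 and sellers receiving €61.5 (the €5.5 wedge).
Burden on buyers: €3; on sellers: €2.5. (They sum to €5.5.)
The less price-elastic side of the market bears the larger share of a per-unit tax.

Buyers bear €3 per meal; sellers bear €2.5 per meal.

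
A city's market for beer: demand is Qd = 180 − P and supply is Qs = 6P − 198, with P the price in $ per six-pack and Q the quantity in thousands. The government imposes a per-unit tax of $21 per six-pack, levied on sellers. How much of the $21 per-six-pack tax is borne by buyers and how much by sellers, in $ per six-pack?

Before the tax: set 180 − P = 6P − 198 → P* = $54, Q* = 126.
With the tax collected from sellers, supply shifts: Qs = 6(P − 21) − 198.
New equilibrium: buyers pay $72, sellers receive $51, Q = 108. (Wedge: Pb − Ps = 21.)
Burden on buyers: $18; on sellers: $3. (They sum to $21.)
The less price-elastic side of the market bears the larger share of a per-unit tax.

Buyers bear $18 per six-pack; sellers bear $3 per six-pack.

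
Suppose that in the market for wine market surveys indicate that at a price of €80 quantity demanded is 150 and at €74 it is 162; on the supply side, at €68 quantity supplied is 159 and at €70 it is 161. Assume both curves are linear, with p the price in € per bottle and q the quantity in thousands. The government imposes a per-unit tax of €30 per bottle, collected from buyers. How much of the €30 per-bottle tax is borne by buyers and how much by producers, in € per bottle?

Demand slope: (162 − 150)/(74 − 80) = -2, so qd = 310 − 2p.
Supply slope: (161 − 159)/(70 − 68) = 1, so qs = p + 91.
Without the tax, 310 − 2p = p + 91 gives 3p = 219, so p* = €73 and q* = 164.
With the tax collected from buyers, demand (in seller-price terms) shifts: qd = 310 − 2(p + 30).
New equilibrium: buyers pay €83, producers receive €53, q = 144. (Wedge: pb − ps = 30.)
Burden on buyers: €10; on producers: €20. (They sum to €30.)
The less price-elastic side of the market bears the larger share of a per-unit tax.

Buyers bear €10 per bottle; producers bear €20 per bottle.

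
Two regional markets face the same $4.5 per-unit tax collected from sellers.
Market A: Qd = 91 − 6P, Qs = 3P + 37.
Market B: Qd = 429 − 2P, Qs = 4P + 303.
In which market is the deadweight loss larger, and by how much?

Market A, by $6.75.

Market A: pre-tax P* = $6, Q* = 55; post-tax Q = 46; deadweight loss = $20.25.
Market B: pre-tax P* = $21, Q* = 387; post-tax Q = 381; deadweight loss = $13.5.
Difference: $20.25 vs $13.5 → market A is larger by $6.75.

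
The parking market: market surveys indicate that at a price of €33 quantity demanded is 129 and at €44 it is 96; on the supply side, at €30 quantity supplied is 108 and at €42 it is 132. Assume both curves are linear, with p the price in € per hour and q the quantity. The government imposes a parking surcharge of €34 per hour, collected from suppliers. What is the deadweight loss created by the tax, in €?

Deadweight loss = €693.6.

Demand slope: (96 − 129)/(44 − 33) = -3, so qd = 228 − 3p.
Supply slope: (132 − 108)/(42 − 30) = 2, so qs = 2p + 48.
Before the tax: set 228 − 3p = 2p + 48 → p* = €36, q* = 120.
With the tax collected from suppliers, supply shifts: qs = 2(p − 34) + 48.
New equilibrium: consumers pay €49.6, suppliers receive €15.6, q = 79.2. (Wedge: pb − ps = 34.)
Quantity falls by |ΔQ| = |120 − 79.2| = 40.8.
DWL = ½ · t · |ΔQ| = ½ · 34 · 40.8 = €693.6.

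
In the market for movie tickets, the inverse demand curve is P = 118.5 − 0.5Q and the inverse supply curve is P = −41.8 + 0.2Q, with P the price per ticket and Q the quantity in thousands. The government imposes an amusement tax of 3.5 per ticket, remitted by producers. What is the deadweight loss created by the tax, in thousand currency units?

Deadweight loss = 8.75 thousand.

Rewrite in direct form: Qd = 237 − 2P and Qs = 5P + 209.
Without the tax, 237 − 2P = 5P + 209 gives 7P = 28, so P* = 4 and Q* = 229.
With the tax collected from producers, supply shifts: Qs = 5(P − 3.5) + 209.
New equilibrium: buyers pay 6.5, producers receive 3, Q = 224. (Wedge: Pb − Ps = 3.5.)
Quantity falls by |ΔQ| = |229 − 224| = 5.
DWL = ½ · t · |ΔQ| = ½ · 3.5 · 5 = 8.75.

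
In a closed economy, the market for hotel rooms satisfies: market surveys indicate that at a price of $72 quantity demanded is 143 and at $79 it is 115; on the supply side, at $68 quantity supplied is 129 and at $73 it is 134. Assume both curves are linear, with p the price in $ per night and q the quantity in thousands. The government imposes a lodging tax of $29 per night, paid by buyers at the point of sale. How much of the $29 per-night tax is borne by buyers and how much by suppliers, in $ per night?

Demand slope: (115 − 143)/(79 − 72) = -4, so qd = 431 − 4p.
Supply slope: (134 − 129)/(73 − 68) = 1, so qs = p + 61.
Before the tax: set 431 − 4p = p + 61 → p* = $74, q* = 135.
With the tax collected from buyers, demand (in seller-price terms) shifts: qd = 431 − 4(p + 29).
Solving gives q = 111.8 with buyers paying $79.8 and suppliers receiving $50.8 (the $29 wedge).
Burden on buyers: $5.8; on suppliers: $23.2. (They sum to $29.)
The less price-elastic side of the market bears the larger share of a per-unit tax.

Buyers bear $5.8 per night; suppliers bear $23.2 per night.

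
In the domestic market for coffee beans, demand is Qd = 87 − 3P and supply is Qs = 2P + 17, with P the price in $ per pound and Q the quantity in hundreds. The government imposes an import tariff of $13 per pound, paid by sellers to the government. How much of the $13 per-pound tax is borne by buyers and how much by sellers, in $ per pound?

Before the tax: set 87 − 3P = 2P + 17 → P* = $14, Q* = 45.
With the tax collected from sellers, supply shifts: Qs = 2(P − 13) + 17.
Solving gives Q = 29.4 with buyers paying $19.2 and sellers receiving $6.2 (the $13 wedge).
Burden on buyers: $5.2; on sellers: $7.8. (They sum to $13.)

Buyers bear $5.2 per pound; sellers bear $7.8 per pound.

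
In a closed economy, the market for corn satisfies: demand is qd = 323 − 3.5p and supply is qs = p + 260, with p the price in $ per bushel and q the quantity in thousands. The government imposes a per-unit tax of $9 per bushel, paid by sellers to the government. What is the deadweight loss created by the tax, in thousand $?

Deadweight loss = $31.5 thousand.

Without the tax, 323 − 3.5p = p + 260 gives 4.5p = 63, so p* = $14 and q* = 274.
With the tax collected from sellers, supply shifts: qs = (p − 9) + 260.
New equilibrium: consumers pay $16, sellers receive $7, q = 267. (Wedge: pb − ps = 9.)
Quantity falls by |ΔQ| = |274 − 267| = 7.
DWL = ½ · t · |ΔQ| = ½ · 9 · 7 = $31.5.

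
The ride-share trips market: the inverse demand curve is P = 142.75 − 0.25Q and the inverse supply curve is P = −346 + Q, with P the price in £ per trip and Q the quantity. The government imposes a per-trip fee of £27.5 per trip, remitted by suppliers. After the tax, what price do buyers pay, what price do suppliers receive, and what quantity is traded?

Buyers pay £50.5; suppliers receive £23; quantity = 369.

Rewrite in direct form: Qd = 571 − 4P and Qs = P + 346.
Before the tax: set 571 − 4P = P + 346 → P* = £45, Q* = 391.
With the tax collected from suppliers, supply shifts: Qs = (P − 27.5) + 346.
Solving gives Q = 369 with buyers paying £50.5 and suppliers receiving £23 (the £27.5 wedge).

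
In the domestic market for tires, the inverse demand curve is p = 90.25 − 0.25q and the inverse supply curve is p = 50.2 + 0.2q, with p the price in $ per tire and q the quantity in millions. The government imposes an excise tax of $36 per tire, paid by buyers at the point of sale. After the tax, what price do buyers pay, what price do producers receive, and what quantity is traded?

Buyers pay $88; producers receive $52; quantity = 9.

Rewrite in direct form: qd = 361 − 4p and qs = 5p − 251.
Before the tax: set 361 − 4p = 5p − 251 → p* = $68, q* = 89.
With the tax collected from buyers, demand (in seller-price terms) shifts: qd = 361 − 4(p + 36).
New equilibrium: buyers pay $88, producers receive $52, q = 9. (Wedge: pb − ps = 36.)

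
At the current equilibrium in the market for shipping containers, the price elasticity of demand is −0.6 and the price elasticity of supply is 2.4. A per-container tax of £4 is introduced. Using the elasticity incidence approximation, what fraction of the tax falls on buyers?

Buyers' share ≈ 0.8.

Incidence ratio: buyers' share ≈ εs / (εs + |εd|) = 2.4 / (2.4 + 0.6) = 0.8.
Supply is the more elastic side, so buyers bear the larger share.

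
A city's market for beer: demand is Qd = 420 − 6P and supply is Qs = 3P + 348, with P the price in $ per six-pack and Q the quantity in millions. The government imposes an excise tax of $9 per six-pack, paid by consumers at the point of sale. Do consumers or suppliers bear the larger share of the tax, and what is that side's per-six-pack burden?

Before the tax: set 420 − 6P = 3P + 348 → P* = $8, Q* = 372.
With the tax collected from consumers, demand (in seller-price terms) shifts: Qd = 420 − 6(P + 9).
Solving gives Q = 354 with consumers paying $11 and suppliers receiving $2 (the $9 wedge).
Per-six-pack burden: consumers $3, suppliers $6.
Suppliers take the larger share because supply is less price-elastic here (demand slope 6 vs supply slope 3).

Suppliers bear the larger share: $6 per six-pack.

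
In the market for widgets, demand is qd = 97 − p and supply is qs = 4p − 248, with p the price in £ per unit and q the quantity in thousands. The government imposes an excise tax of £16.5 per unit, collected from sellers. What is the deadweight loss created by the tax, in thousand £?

Deadweight loss = £108.9 thousand.

Without the tax, 97 − p = 4p − 248 gives 5p = 345, so p* = £69 and q* = 28.
With the tax collected from sellers, supply shifts: qs = 4(p − 16.5) − 248.
Solving gives q = 14.8 with consumers paying £82.2 and sellers receiving £65.7 (the £16.5 wedge).
Quantity falls by |ΔQ| = |28 − 14.8| = 13.2.
DWL = ½ · t · |ΔQ| = ½ · 16.5 · 13.2 = £108.9.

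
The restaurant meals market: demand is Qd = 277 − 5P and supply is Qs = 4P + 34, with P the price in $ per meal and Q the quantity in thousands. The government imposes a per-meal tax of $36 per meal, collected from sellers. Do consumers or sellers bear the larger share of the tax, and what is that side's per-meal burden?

Sellers bear the larger share: $20 per meal.

Before the tax: set 277 − 5P = 4P + 34 → P* = $27, Q* = 142.
With the tax collected from sellers, supply shifts: Qs = 4(P − 36) + 34.
Solving gives Q = 62 with consumers paying $43 and sellers receiving $7 (the $36 wedge).
Per-meal burden: consumers $16, sellers $20.
Sellers take the larger share because supply is less price-elastic here (demand slope 5 vs supply slope 4).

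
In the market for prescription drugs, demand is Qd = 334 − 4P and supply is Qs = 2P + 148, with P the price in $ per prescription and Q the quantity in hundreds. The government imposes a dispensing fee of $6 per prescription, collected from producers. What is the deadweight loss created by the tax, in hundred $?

Before the tax: set 334 − 4P = 2P + 148 → P* = $31, Q* = 210.
With the tax collected from producers, supply shifts: Qs = 2(P − 6) + 148.
Solving gives Q = 202 with buyers paying $33 and producers receiving $27 (the $6 wedge).
Quantity falls by |ΔQ| = |210 − 202| = 8.
DWL = ½ · t · |ΔQ| = ½ · 6 · 8 = $24.

Deadweight loss = $24 hundred.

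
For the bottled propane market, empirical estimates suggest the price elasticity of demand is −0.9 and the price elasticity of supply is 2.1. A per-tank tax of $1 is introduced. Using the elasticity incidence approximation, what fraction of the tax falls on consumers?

Consumers' share ≈ 0.7.

Incidence ratio: consumers' share ≈ εs / (εs + |εd|) = 2.1 / (2.1 + 0.9) = 0.7.
Supply is the more elastic side, so consumers bear the larger share.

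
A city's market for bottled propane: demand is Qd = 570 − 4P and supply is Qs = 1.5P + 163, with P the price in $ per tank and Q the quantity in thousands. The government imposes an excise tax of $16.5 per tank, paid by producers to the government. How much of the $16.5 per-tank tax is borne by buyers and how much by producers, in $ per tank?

Buyers bear $4.5 per tank; producers bear $12 per tank.

Without the tax, 570 − 4P = 1.5P + 163 gives 5.5P = 407, so P* = $74 and Q* = 274.
With the tax collected from producers, supply shifts: Qs = 1.5(P − 16.5) + 163.
Solving gives Q = 256 with buyers paying $78.5 and producers receiving $62 (the $16.5 wedge).
Burden on buyers: $4.5; on producers: $12. (They sum to $16.5.)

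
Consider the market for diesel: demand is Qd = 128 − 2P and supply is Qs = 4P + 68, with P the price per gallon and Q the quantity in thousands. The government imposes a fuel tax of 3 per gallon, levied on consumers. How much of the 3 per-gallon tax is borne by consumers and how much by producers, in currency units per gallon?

Consumers bear 2 per gallon; producers bear 1 per gallon.

Before the tax: set 128 − 2P = 4P + 68 → P* = 10, Q* = 108.
With the tax collected from consumers, demand (in seller-price terms) shifts: Qd = 128 − 2(P + 3).
Solving gives Q = 104 with consumers paying 12 and producers receiving 9 (the 3 wedge).
Burden on consumers: 2; on producers: 1. (They sum to 3.)
The less price-elastic side of the market bears the larger share of a per-unit tax.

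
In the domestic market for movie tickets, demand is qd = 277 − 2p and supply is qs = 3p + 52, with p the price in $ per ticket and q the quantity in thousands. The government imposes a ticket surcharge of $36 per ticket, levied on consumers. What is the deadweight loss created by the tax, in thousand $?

Deadweight loss = $777.6 thousand.

Without the tax, 277 − 2p = 3p + 52 gives 5p = 225, so p* = $45 and q* = 187.
With the tax collected from consumers, demand (in seller-price terms) shifts: qd = 277 − 2(p + 36).
New equilibrium: consumers pay $66.6, suppliers receive $30.6, q = 143.8. (Wedge: pb − ps = 36.)
Quantity falls by |ΔQ| = |187 − 143.8| = 43.2.
DWL = ½ · t · |ΔQ| = ½ · 36 · 43.2 = $777.6.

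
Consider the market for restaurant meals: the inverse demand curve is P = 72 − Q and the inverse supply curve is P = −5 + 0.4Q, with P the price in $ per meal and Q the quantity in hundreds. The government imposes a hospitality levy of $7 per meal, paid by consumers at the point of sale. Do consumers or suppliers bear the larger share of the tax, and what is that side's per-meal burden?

Inverting to Q(P) form: Qd = 72 − P; Qs = 2.5P + 12.5.
Before the tax: set 72 − P = 2.5P + 12.5 → P* = $17, Q* = 55.
With the tax collected from consumers, demand (in seller-price terms) shifts: Qd = 72 − (P + 7).
Solving gives Q = 50 with consumers paying $22 and suppliers receiving $15 (the $7 wedge).
Per-meal burden: consumers $5, suppliers $2.
Consumers take the larger share because demand is less price-elastic here (demand slope 1 vs supply slope 2.5).

Consumers bear the larger share: $5 per meal.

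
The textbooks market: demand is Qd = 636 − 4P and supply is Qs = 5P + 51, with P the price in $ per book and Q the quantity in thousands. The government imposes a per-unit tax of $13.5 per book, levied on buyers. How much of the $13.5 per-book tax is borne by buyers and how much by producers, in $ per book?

Without the tax, 636 − 4P = 5P + 51 gives 9P = 585, so P* = $65 and Q* = 376.
With the tax collected from buyers, demand (in seller-price terms) shifts: Qd = 636 − 4(P + 13.5).
New equilibrium: buyers pay $72.5, producers receive $59, Q = 346. (Wedge: Pb − Ps = 13.5.)
Burden on buyers: $7.5; on producers: $6. (They sum to $13.5.)
The less price-elastic side of the market bears the larger share of a per-unit tax.

Buyers bear $7.5 per book; producers bear $6 per book.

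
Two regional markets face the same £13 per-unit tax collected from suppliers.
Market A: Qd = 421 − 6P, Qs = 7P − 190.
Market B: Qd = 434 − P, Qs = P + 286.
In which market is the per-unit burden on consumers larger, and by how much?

Market A: pre-tax P* = £47, Q* = 139; post-tax Q = 97; per-unit burden on consumers = £7.
Market B: pre-tax P* = £74, Q* = 360; post-tax Q = 353.5; per-unit burden on consumers = £6.5.
Difference: £7 vs £6.5 → market A is larger by £0.5.

Market A, by £0.5.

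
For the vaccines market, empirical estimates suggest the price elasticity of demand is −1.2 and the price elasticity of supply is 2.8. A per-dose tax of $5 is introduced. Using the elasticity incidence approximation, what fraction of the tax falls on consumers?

Consumers' share ≈ 0.7.

Incidence ratio: consumers' share ≈ εs / (εs + |εd|) = 2.8 / (2.8 + 1.2) = 0.7.
Supply is the more elastic side, so consumers bear the larger share.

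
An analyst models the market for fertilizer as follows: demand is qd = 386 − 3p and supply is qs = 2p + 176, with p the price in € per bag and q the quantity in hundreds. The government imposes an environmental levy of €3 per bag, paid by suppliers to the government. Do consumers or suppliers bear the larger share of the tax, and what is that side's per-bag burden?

Suppliers bear the larger share: €1.8 per bag.

Without the tax, 386 − 3p = 2p + 176 gives 5p = 210, so p* = €42 and q* = 260.
With the tax collected from suppliers, supply shifts: qs = 2(p − 3) + 176.
Solving gives q = 256.4 with consumers paying €43.2 and suppliers receiving €40.2 (the €3 wedge).
Per-bag burden: consumers €1.2, suppliers €1.8.
Suppliers take the larger share because supply is less price-elastic here (demand slope 3 vs supply slope 2).
The less price-elastic side of the market bears the larger share of a per-unit tax.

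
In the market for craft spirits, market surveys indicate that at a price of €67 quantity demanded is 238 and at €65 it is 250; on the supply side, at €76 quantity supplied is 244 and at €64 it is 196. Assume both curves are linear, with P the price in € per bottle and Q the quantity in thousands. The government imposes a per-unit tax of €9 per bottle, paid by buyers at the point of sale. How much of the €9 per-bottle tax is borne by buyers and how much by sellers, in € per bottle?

Buyers bear €3.6 per bottle; sellers bear €5.4 per bottle.

Demand slope: (250 − 238)/(65 − 67) = -6, so Qd = 640 − 6P.
Supply slope: (196 − 244)/(64 − 76) = 4, so Qs = 4P − 60.
Before the tax: set 640 − 6P = 4P − 60 → P* = €70, Q* = 220.
With the tax collected from buyers, demand (in seller-price terms) shifts: Qd = 640 − 6(P + 9).
New equilibrium: buyers pay €73.6, sellers receive €64.6, Q = 198.4. (Wedge: Pb − Ps = 9.)
Burden on buyers: €3.6; on sellers: €5.4. (They sum to €9.)
The less price-elastic side of the market bears the larger share of a per-unit tax.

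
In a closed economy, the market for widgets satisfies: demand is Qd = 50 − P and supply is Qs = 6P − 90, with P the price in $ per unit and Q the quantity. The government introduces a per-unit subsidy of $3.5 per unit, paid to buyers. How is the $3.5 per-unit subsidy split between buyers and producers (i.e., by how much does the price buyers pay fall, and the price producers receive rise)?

Buyers gain $3 per unit; producers gain $0.5 per unit.

Before the subsidy: set 50 − P = 6P − 90 → P* = $20, Q* = 30.
With a per-unit subsidy paid to buyers, each effectively pays P − 3.5, so demand becomes Qd = 50 − (P − 3.5).
New equilibrium: buyers pay $17, producers receive $20.5, Q = 33. (Wedge: Pb − Ps = −3.5.)
Gain to buyers: $3; to producers: $0.5. (They sum to $3.5.)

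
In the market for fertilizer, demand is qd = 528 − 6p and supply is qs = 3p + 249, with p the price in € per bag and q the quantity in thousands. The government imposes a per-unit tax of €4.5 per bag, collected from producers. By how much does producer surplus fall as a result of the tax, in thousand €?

Producer surplus falls by €1012.5 thousand.

Without the tax, 528 − 6p = 3p + 249 gives 9p = 279, so p* = €31 and q* = 342.
With the tax collected from producers, supply shifts: qs = 3(p − 4.5) + 249.
Solving gives q = 333 with buyers paying €32.5 and producers receiving €28 (the €4.5 wedge).
ΔPS is the trapezoid between Q = 333 and Q = 342 of height €3: ½ · (342 + 333) · 3 = €1012.5.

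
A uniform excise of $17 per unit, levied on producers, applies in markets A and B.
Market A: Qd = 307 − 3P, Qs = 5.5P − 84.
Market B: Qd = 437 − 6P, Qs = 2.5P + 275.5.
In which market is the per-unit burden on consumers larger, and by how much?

Market A: pre-tax P* = $46, Q* = 169; post-tax Q = 136; per-unit burden on consumers = $11.
Market B: pre-tax P* = $19, Q* = 323; post-tax Q = 293; per-unit burden on consumers = $5.
Difference: $11 vs $5 → market A is larger by $6.

Market A, by $6.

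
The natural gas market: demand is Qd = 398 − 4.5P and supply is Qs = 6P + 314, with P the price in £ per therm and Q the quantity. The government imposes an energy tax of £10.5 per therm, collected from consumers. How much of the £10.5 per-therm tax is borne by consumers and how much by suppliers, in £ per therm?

Without the tax, 398 − 4.5P = 6P + 314 gives 10.5P = 84, so P* = £8 and Q* = 362.
With the tax collected from consumers, demand (in seller-price terms) shifts: Qd = 398 − 4.5(P + 10.5).
New equilibrium: consumers pay £14, suppliers receive £3.5, Q = 335. (Wedge: Pb − Ps = 10.5.)
Burden on consumers: £6; on suppliers: £4.5. (They sum to £10.5.)
The less price-elastic side of the market bears the larger share of a per-unit tax.

Consumers bear £6 per therm; suppliers bear £4.5 per therm.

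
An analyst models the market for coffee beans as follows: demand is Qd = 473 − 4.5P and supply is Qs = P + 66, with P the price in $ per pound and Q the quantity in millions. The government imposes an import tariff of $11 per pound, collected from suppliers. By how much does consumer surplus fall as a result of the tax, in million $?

Without the tax, 473 − 4.5P = P + 66 gives 5.5P = 407, so P* = $74 and Q* = 140.
With the tax collected from suppliers, supply shifts: Qs = (P − 11) + 66.
Solving gives Q = 131 with buyers paying $76 and suppliers receiving $65 (the $11 wedge).
ΔCS is the trapezoid between Q = 131 and Q = 140 of height $2: ½ · (140 + 131) · 2 = $271.

Consumer surplus falls by $271 million.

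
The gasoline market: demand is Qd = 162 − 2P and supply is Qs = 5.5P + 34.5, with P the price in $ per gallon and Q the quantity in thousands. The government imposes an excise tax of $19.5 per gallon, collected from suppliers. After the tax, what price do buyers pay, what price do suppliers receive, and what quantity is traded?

Before the tax: set 162 − 2P = 5.5P + 34.5 → P* = $17, Q* = 128.
With the tax collected from suppliers, supply shifts: Qs = 5.5(P − 19.5) + 34.5.
Solving gives Q = 99.4 with buyers paying $31.3 and suppliers receiving $11.8 (the $19.5 wedge).
The less price-elastic side of the market bears the larger share of a per-unit tax.

Buyers pay $31.3; suppliers receive $11.8; quantity = 99.4.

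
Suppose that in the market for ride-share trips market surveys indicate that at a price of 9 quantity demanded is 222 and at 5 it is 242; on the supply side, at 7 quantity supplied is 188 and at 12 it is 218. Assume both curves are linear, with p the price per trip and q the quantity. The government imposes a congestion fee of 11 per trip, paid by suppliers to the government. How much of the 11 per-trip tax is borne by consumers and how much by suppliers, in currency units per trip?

Consumers bear 6 per trip; suppliers bear 5 per trip.

Demand slope: (242 − 222)/(5 − 9) = -5, so qd = 267 − 5p.
Supply slope: (218 − 188)/(12 − 7) = 6, so qs = 6p + 146.
Without the tax, 267 − 5p = 6p + 146 gives 11p = 121, so p* = 11 and q* = 212.
With the tax collected from suppliers, supply shifts: qs = 6(p − 11) + 146.
Solving gives q = 182 with consumers paying 17 and suppliers receiving 6 (the 11 wedge).
Burden on consumers: 6; on suppliers: 5. (They sum to 11.)
The less price-elastic side of the market bears the larger share of a per-unit tax.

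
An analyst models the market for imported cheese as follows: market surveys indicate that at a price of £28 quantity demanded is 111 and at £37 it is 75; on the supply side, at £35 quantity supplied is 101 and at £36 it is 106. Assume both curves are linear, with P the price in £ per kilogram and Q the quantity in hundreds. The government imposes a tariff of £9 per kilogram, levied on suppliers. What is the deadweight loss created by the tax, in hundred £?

Demand slope: (75 − 111)/(37 − 28) = -4, so Qd = 223 − 4P.
Supply slope: (106 − 101)/(36 − 35) = 5, so Qs = 5P − 74.
Before the tax: set 223 − 4P = 5P − 74 → P* = £33, Q* = 91.
With the tax collected from suppliers, supply shifts: Qs = 5(P − 9) − 74.
New equilibrium: consumers pay £38, suppliers receive £29, Q = 71. (Wedge: Pb − Ps = 9.)
Quantity falls by |ΔQ| = |91 − 71| = 20.
DWL = ½ · t · |ΔQ| = ½ · 9 · 20 = £90.

Deadweight loss = £90 hundred.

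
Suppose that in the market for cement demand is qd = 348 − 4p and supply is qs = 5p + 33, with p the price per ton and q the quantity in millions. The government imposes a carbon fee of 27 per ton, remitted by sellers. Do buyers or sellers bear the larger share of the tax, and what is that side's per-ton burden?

Buyers bear the larger share: 15 per ton.

Without the tax, 348 − 4p = 5p + 33 gives 9p = 315, so p* = 35 and q* = 208.
With the tax collected from sellers, supply shifts: qs = 5(p − 27) + 33.
New equilibrium: buyers pay 50, sellers receive 23, q = 148. (Wedge: pb − ps = 27.)
Per-ton burden: buyers 15, sellers 12.
Buyers take the larger share because demand is less price-elastic here (demand slope 4 vs supply slope 5).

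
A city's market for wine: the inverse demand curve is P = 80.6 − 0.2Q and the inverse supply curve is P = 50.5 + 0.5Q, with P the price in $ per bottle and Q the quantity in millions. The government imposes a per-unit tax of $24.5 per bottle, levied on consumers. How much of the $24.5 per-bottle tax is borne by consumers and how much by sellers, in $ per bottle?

Consumers bear $7 per bottle; sellers bear $17.5 per bottle.

Rewrite in direct form: Qd = 403 − 5P and Qs = 2P − 101.
Before the tax: set 403 − 5P = 2P − 101 → P* = $72, Q* = 43.
With the tax collected from consumers, demand (in seller-price terms) shifts: Qd = 403 − 5(P + 24.5).
New equilibrium: consumers pay $79, sellers receive $54.5, Q = 8. (Wedge: Pb − Ps = 24.5.)
Burden on consumers: $7; on sellers: $17.5. (They sum to $24.5.)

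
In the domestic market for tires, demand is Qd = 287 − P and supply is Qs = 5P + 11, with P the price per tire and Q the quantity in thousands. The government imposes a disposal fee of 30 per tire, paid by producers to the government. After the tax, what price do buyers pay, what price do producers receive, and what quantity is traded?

Buyers pay 71; producers receive 41; quantity = 216.

Before the tax: set 287 − P = 5P + 11 → P* = 46, Q* = 241.
With the tax collected from producers, supply shifts: Qs = 5(P − 30) + 11.
New equilibrium: buyers pay 71, producers receive 41, Q = 216. (Wedge: Pb − Ps = 30.)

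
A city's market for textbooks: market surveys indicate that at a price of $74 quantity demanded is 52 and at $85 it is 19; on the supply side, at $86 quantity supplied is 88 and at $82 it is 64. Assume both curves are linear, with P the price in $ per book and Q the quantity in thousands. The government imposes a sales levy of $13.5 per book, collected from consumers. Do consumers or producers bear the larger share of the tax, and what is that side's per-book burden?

Consumers bear the larger share: $9 per book.

Demand slope: (19 − 52)/(85 − 74) = -3, so Qd = 274 − 3P.
Supply slope: (64 − 88)/(82 − 86) = 6, so Qs = 6P − 428.
Without the tax, 274 − 3P = 6P − 428 gives 9P = 702, so P* = $78 and Q* = 40.
With the tax collected from consumers, demand (in seller-price terms) shifts: Qd = 274 − 3(P + 13.5).
Solving gives Q = 13 with consumers paying $87 and producers receiving $73.5 (the $13.5 wedge).
Per-book burden: consumers $9, producers $4.5.
Consumers take the larger share because demand is less price-elastic here (demand slope 3 vs supply slope 6).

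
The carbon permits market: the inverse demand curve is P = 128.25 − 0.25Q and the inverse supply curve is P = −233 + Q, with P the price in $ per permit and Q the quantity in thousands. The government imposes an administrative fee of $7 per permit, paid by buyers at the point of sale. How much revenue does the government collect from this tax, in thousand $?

Tax revenue = $1983.8 thousand.

Rewrite in direct form: Qd = 513 − 4P and Qs = P + 233.
Without the tax, 513 − 4P = P + 233 gives 5P = 280, so P* = $56 and Q* = 289.
With the tax collected from buyers, demand (in seller-price terms) shifts: Qd = 513 − 4(P + 7).
New equilibrium: buyers pay $57.4, suppliers receive $50.4, Q = 283.4. (Wedge: Pb − Ps = 7.)
Revenue = t · Q = 7 · 283.4 = $1983.8.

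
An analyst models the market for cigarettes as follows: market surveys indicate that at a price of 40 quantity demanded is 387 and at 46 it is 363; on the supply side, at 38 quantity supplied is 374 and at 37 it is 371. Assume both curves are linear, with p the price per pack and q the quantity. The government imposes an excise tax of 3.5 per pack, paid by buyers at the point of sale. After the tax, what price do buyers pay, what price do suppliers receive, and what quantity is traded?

Buyers pay 42.5; suppliers receive 39; quantity = 377.

Demand slope: (363 − 387)/(46 − 40) = -4, so qd = 547 − 4p.
Supply slope: (371 − 374)/(37 − 38) = 3, so qs = 3p + 260.
Before the tax: set 547 − 4p = 3p + 260 → p* = 41, q* = 383.
With the tax collected from buyers, demand (in seller-price terms) shifts: qd = 547 − 4(p + 3.5).
New equilibrium: buyers pay 42.5, suppliers receive 39, q = 377. (Wedge: pb − ps = 3.5.)
The less price-elastic side of the market bears the larger share of a per-unit tax.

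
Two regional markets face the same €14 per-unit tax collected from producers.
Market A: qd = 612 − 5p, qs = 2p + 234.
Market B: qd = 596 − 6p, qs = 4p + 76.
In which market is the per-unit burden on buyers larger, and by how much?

Market A: pre-tax p* = €54, q* = 342; post-tax q = 322; per-unit burden on buyers = €4.
Market B: pre-tax p* = €52, q* = 284; post-tax q = 250.4; per-unit burden on buyers = €5.6.
Difference: €4 vs €5.6 → market B is larger by €1.6.

Market B, by €1.6.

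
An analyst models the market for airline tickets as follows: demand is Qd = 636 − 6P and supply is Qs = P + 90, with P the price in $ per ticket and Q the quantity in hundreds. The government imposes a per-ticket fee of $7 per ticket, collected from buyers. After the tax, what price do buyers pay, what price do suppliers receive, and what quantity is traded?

Buyers pay $79; suppliers receive $72; quantity = 162.

Without the tax, 636 − 6P = P + 90 gives 7P = 546, so P* = $78 and Q* = 168.
With the tax collected from buyers, demand (in seller-price terms) shifts: Qd = 636 − 6(P + 7).
Solving gives Q = 162 with buyers paying $79 and suppliers receiving $72 (the $7 wedge).
The less price-elastic side of the market bears the larger share of a per-unit tax.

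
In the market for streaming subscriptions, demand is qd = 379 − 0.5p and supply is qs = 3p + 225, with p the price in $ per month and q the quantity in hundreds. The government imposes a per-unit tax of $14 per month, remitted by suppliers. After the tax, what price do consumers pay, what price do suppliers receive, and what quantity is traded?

Before the tax: set 379 − 0.5p = 3p + 225 → p* = $44, q* = 357.
With the tax collected from suppliers, supply shifts: qs = 3(p − 14) + 225.
Solving gives q = 351 with consumers paying $56 and suppliers receiving $42 (the $14 wedge).

Consumers pay $56; suppliers receive $42; quantity = 351.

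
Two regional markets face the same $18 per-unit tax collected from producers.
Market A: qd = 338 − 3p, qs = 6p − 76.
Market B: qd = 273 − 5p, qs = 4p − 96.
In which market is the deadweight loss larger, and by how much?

Market A: pre-tax p* = $46, q* = 200; post-tax q = 164; deadweight loss = $324.
Market B: pre-tax p* = $41, q* = 68; post-tax q = 28; deadweight loss = $360.
Difference: $324 vs $360 → market B is larger by $36.

Market B, by $36.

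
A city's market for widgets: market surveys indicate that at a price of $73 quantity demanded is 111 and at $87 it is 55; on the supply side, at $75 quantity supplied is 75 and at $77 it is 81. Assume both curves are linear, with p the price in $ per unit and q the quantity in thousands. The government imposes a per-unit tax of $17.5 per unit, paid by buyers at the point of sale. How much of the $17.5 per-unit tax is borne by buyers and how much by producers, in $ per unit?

Demand slope: (55 − 111)/(87 − 73) = -4, so qd = 403 − 4p.
Supply slope: (81 − 75)/(77 − 75) = 3, so qs = 3p − 150.
Before the tax: set 403 − 4p = 3p − 150 → p* = $79, q* = 87.
With the tax collected from buyers, demand (in seller-price terms) shifts: qd = 403 − 4(p + 17.5).
Solving gives q = 57 with buyers paying $86.5 and producers receiving $69 (the $17.5 wedge).
Burden on buyers: $7.5; on producers: $10. (They sum to $17.5.)

Buyers bear $7.5 per unit; producers bear $10 per unit.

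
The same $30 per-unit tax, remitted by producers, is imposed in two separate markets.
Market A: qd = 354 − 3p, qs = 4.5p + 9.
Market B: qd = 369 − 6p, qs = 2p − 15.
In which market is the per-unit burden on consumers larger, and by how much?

Market A, by $10.5.

Market A: pre-tax p* = $46, q* = 216; post-tax q = 162; per-unit burden on consumers = $18.
Market B: pre-tax p* = $48, q* = 81; post-tax q = 36; per-unit burden on consumers = $7.5.
Difference: $18 vs $7.5 → market A is larger by $10.5.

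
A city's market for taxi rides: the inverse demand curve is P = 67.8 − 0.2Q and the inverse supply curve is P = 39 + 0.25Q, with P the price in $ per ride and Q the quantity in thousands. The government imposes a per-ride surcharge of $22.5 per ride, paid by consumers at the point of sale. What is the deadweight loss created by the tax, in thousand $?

Rewrite in direct form: Qd = 339 − 5P and Qs = 4P − 156.
Without the tax, 339 − 5P = 4P − 156 gives 9P = 495, so P* = $55 and Q* = 64.
With the tax collected from consumers, demand (in seller-price terms) shifts: Qd = 339 − 5(P + 22.5).
Solving gives Q = 14 with consumers paying $65 and sellers receiving $42.5 (the $22.5 wedge).
Quantity falls by |ΔQ| = |64 − 14| = 50.
DWL = ½ · t · |ΔQ| = ½ · 22.5 · 50 = $562.5.

Deadweight loss = $562.5 thousand.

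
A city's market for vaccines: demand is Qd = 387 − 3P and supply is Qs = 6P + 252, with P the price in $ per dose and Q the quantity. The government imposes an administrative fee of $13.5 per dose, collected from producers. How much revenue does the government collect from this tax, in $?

Without the tax, 387 − 3P = 6P + 252 gives 9P = 135, so P* = $15 and Q* = 342.
With the tax collected from producers, supply shifts: Qs = 6(P − 13.5) + 252.
New equilibrium: consumers pay $24, producers receive $10.5, Q = 315. (Wedge: Pb − Ps = 13.5.)
Revenue = t · Q = 13.5 · 315 = $4252.5.

Tax revenue = $4252.5.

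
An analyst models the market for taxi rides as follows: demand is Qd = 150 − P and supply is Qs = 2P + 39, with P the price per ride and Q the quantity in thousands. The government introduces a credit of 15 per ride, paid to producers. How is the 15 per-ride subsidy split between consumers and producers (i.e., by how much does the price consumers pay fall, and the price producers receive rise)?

Without the subsidy, 150 − P = 2P + 39 gives 3P = 111, so P* = 37 and Q* = 113.
With a per-unit subsidy paid to producers, each receives P + 15 per unit sold, so supply becomes Qs = 2(P + 15) + 39.
New equilibrium: consumers pay 27, producers receive 42, Q = 123. (Wedge: Pb − Ps = −15.)
Gain to consumers: 10; to producers: 5. (They sum to 15.)

Consumers gain 10 per ride; producers gain 5 per ride.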